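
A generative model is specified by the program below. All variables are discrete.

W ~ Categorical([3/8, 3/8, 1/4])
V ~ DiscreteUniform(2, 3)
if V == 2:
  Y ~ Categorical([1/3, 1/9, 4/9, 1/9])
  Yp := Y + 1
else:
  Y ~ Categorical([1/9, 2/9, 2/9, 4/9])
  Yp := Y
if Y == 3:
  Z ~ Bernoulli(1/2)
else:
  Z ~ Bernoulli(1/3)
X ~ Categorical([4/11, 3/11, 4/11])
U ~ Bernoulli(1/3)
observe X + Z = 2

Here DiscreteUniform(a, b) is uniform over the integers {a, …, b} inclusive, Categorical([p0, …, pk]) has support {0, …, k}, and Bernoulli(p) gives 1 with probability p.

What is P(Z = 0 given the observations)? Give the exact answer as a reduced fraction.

P(Z = 0 | obs) = 268/391

Enumerate traces; 96 have nonzero weight after conditioning:
  (W=0, V=2, Y=0, Z=0, X=2, U=0) weight 1/99
  (W=0, V=2, Y=0, Z=0, X=2, U=1) weight 1/198
  (W=0, V=2, Y=0, Z=1, X=1, U=0) weight 1/264
  (W=0, V=2, Y=0, Z=1, X=1, U=1) weight 1/528
  (W=0, V=2, Y=1, Z=0, X=2, U=0) weight 1/297
  (W=0, V=2, Y=1, Z=0, X=2, U=1) weight 1/594
  (W=0, V=2, Y=1, Z=1, X=1, U=0) weight 1/792
  (W=0, V=2, Y=1, Z=1, X=1, U=1) weight 1/1584
  … 88 more
Group by Z:
  weight(Z=0) = 67/297
  weight(Z=1) = 41/396
Total weight = 67/297 + 41/396 = 391/1188
P(Z=0 | obs) = 67/297 / 391/1188 = 268/391
P(Z=1 | obs) = 41/396 / 391/1188 = 123/391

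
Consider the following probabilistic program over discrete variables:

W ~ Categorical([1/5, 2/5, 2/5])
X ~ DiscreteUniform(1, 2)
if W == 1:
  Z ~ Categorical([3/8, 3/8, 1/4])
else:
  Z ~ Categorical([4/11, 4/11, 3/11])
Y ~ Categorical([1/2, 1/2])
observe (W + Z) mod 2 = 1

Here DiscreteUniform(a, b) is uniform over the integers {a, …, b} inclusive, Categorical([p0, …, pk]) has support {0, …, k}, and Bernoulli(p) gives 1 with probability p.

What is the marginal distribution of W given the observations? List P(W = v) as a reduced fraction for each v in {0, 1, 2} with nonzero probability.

P(W=0) = 16/103, P(W=1) = 55/103, P(W=2) = 32/103

Enumerate traces; 16 have nonzero weight after conditioning:
  (W=0, X=1, Z=1, Y=0) weight 1/55
  (W=0, X=1, Z=1, Y=1) weight 1/55
  (W=0, X=2, Z=1, Y=0) weight 1/55
  (W=0, X=2, Z=1, Y=1) weight 1/55
  (W=1, X=1, Z=0, Y=0) weight 3/80
  (W=1, X=1, Z=0, Y=1) weight 3/80
  (W=1, X=1, Z=2, Y=0) weight 1/40
  (W=1, X=1, Z=2, Y=1) weight 1/40
  (W=2, X=1, Z=1, Y=0) weight 2/55
  … 7 more
Group by W:
  weight(W=0) = 4/55
  weight(W=1) = 1/4
  weight(W=2) = 8/55
Total weight = 4/55 + 1/4 + 8/55 = 103/220
P(W=0 | obs) = 4/55 / 103/220 = 16/103
P(W=1 | obs) = 1/4 / 103/220 = 55/103
P(W=2 | obs) = 8/55 / 103/220 = 32/103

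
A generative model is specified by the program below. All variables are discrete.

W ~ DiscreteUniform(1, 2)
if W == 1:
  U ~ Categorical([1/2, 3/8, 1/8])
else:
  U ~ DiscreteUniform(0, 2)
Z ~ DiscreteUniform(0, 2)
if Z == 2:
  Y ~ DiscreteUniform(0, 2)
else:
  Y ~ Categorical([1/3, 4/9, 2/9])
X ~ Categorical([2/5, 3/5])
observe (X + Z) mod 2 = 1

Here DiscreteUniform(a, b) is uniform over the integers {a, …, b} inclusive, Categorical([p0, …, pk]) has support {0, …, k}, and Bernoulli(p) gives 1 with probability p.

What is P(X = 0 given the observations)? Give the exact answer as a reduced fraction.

Enumerate traces; 54 have nonzero weight after conditioning:
  (W=1, U=0, Z=0, Y=0, X=1) weight 1/60
  (W=1, U=0, Z=0, Y=1, X=1) weight 1/45
  (W=1, U=0, Z=0, Y=2, X=1) weight 1/90
  (W=1, U=0, Z=1, Y=0, X=0) weight 1/90
  (W=1, U=0, Z=1, Y=1, X=0) weight 2/135
  (W=1, U=0, Z=1, Y=2, X=0) weight 1/135
  (W=1, U=0, Z=2, Y=0, X=1) weight 1/60
  (W=1, U=0, Z=2, Y=1, X=1) weight 1/60
  … 46 more
Group by X:
  weight(X=0) = 2/15
  weight(X=1) = 2/5
Total weight = 2/15 + 2/5 = 8/15
P(X=0 | obs) = 2/15 / 8/15 = 1/4
P(X=1 | obs) = 2/5 / 8/15 = 3/4

P(X = 0 | obs) = 1/4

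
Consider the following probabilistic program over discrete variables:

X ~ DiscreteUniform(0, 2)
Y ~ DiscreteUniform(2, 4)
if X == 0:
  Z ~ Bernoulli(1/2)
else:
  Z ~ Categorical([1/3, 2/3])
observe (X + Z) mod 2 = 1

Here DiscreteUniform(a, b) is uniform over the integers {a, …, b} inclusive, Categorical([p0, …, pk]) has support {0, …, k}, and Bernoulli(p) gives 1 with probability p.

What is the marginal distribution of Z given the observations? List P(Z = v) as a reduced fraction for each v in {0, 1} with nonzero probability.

P(Z=0) = 2/9, P(Z=1) = 7/9

Enumerate traces; 9 have nonzero weight after conditioning:
  (X=0, Y=2, Z=1) weight 1/18
  (X=0, Y=3, Z=1) weight 1/18
  (X=0, Y=4, Z=1) weight 1/18
  (X=1, Y=2, Z=0) weight 1/27
  (X=1, Y=3, Z=0) weight 1/27
  (X=1, Y=4, Z=0) weight 1/27
  (X=2, Y=2, Z=1) weight 2/27
  (X=2, Y=3, Z=1) weight 2/27
  … 1 more
Group by Z:
  weight(Z=0) = 1/9
  weight(Z=1) = 7/18
Total weight = 1/9 + 7/18 = 1/2
P(Z=0 | obs) = 1/9 / 1/2 = 2/9
P(Z=1 | obs) = 7/18 / 1/2 = 7/9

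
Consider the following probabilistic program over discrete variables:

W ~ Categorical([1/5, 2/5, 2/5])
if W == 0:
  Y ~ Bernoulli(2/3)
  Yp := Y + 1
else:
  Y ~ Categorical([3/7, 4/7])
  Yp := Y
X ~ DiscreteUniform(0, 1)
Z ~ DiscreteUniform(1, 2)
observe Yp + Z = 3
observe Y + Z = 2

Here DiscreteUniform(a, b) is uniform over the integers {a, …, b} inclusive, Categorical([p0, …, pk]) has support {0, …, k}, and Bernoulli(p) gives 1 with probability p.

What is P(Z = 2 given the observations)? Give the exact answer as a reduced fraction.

Enumerate traces; 4 have nonzero weight after conditioning:
  (W=0, Y=0, X=0, Z=2) weight 1/60
  (W=0, Y=0, X=1, Z=2) weight 1/60
  (W=0, Y=1, X=0, Z=1) weight 1/30
  (W=0, Y=1, X=1, Z=1) weight 1/30
Group by Z:
  weight(Z=1) = 1/15
  weight(Z=2) = 1/30
Total weight = 1/15 + 1/30 = 1/10
P(Z=1 | obs) = 1/15 / 1/10 = 2/3
P(Z=2 | obs) = 1/30 / 1/10 = 1/3

P(Z = 2 | obs) = 1/3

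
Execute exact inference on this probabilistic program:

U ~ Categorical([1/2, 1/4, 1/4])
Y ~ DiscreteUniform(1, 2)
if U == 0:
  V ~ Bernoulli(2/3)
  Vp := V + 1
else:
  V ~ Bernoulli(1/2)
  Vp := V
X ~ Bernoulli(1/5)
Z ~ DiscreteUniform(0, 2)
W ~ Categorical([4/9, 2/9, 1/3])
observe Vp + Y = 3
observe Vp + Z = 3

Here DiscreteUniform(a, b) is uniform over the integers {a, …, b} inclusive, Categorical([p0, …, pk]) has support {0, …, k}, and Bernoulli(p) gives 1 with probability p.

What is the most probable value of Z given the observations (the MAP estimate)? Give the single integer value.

argmax_v P(Z = v | obs) = 2

Enumerate traces; 24 have nonzero weight after conditioning:
  (U=0, Y=1, V=1, X=0, Z=1, W=0) weight 8/405
  (U=0, Y=1, V=1, X=0, Z=1, W=1) weight 4/405
  (U=0, Y=1, V=1, X=0, Z=1, W=2) weight 2/135
  (U=0, Y=1, V=1, X=1, Z=1, W=0) weight 2/405
  (U=0, Y=1, V=1, X=1, Z=1, W=1) weight 1/405
  (U=0, Y=1, V=1, X=1, Z=1, W=2) weight 1/270
  (U=0, Y=2, V=0, X=0, Z=2, W=0) weight 4/405
  (U=0, Y=2, V=0, X=0, Z=2, W=1) weight 2/405
  … 16 more
Group by Z:
  weight(Z=1) = 1/18
  weight(Z=2) = 5/72
Total weight = 1/18 + 5/72 = 1/8
P(Z=1 | obs) = 1/18 / 1/8 = 4/9
P(Z=2 | obs) = 5/72 / 1/8 = 5/9
argmax = 2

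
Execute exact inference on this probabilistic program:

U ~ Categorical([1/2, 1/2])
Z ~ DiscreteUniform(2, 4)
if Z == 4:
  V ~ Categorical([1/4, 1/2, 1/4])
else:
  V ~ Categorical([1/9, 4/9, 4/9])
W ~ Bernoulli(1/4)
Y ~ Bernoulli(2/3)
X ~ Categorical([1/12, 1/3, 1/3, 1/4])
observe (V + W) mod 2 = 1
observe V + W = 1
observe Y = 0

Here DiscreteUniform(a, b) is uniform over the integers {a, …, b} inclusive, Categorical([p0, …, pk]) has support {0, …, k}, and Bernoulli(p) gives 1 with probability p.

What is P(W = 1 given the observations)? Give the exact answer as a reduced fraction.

P(W = 1 | obs) = 17/167

Enumerate traces; 48 have nonzero weight after conditioning:
  (U=0, Z=2, V=0, W=1, Y=0, X=0) weight 1/7776
  (U=0, Z=2, V=0, W=1, Y=0, X=1) weight 1/1944
  (U=0, Z=2, V=0, W=1, Y=0, X=2) weight 1/1944
  (U=0, Z=2, V=0, W=1, Y=0, X=3) weight 1/2592
  (U=0, Z=2, V=1, W=0, Y=0, X=0) weight 1/648
  (U=0, Z=2, V=1, W=0, Y=0, X=1) weight 1/162
  (U=0, Z=2, V=1, W=0, Y=0, X=2) weight 1/162
  (U=0, Z=2, V=1, W=0, Y=0, X=3) weight 1/216
  … 40 more
Group by W:
  weight(W=0) = 25/216
  weight(W=1) = 17/1296
Total weight = 25/216 + 17/1296 = 167/1296
P(W=0 | obs) = 25/216 / 167/1296 = 150/167
P(W=1 | obs) = 17/1296 / 167/1296 = 17/167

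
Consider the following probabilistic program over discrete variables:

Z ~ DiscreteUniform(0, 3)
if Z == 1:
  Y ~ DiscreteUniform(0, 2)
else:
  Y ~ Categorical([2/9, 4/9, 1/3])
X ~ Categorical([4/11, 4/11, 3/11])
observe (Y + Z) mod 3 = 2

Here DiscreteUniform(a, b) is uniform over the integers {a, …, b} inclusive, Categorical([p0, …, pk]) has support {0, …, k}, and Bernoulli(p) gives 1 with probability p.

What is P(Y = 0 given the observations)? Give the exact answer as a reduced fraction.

Enumerate traces; 12 have nonzero weight after conditioning:
  (Z=0, Y=2, X=0) weight 1/33
  (Z=0, Y=2, X=1) weight 1/33
  (Z=0, Y=2, X=2) weight 1/44
  (Z=1, Y=1, X=0) weight 1/33
  (Z=1, Y=1, X=1) weight 1/33
  (Z=1, Y=1, X=2) weight 1/44
  (Z=2, Y=0, X=0) weight 2/99
  (Z=2, Y=0, X=1) weight 2/99
  … 4 more
Group by Y:
  weight(Y=0) = 1/18
  weight(Y=1) = 1/12
  weight(Y=2) = 1/6
Total weight = 1/18 + 1/12 + 1/6 = 11/36
P(Y=0 | obs) = 1/18 / 11/36 = 2/11
P(Y=1 | obs) = 1/12 / 11/36 = 3/11
P(Y=2 | obs) = 1/6 / 11/36 = 6/11

P(Y = 0 | obs) = 2/11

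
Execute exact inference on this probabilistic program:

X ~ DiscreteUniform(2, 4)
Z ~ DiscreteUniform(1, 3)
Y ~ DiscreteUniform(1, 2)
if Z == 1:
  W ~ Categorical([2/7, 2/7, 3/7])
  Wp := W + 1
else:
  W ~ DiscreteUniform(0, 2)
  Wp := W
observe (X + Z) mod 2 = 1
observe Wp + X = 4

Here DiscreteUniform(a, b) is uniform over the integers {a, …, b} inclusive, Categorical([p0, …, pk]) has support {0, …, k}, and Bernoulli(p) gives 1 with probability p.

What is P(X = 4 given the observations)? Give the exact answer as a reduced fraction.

Enumerate traces; 8 have nonzero weight after conditioning:
  (X=2, Z=1, Y=1, W=1) weight 1/63
  (X=2, Z=1, Y=2, W=1) weight 1/63
  (X=2, Z=3, Y=1, W=2) weight 1/54
  (X=2, Z=3, Y=2, W=2) weight 1/54
  (X=3, Z=2, Y=1, W=1) weight 1/54
  (X=3, Z=2, Y=2, W=1) weight 1/54
  (X=4, Z=3, Y=1, W=0) weight 1/54
  (X=4, Z=3, Y=2, W=0) weight 1/54
Group by X:
  weight(X=2) = 13/189
  weight(X=3) = 1/27
  weight(X=4) = 1/27
Total weight = 13/189 + 1/27 + 1/27 = 1/7
P(X=2 | obs) = 13/189 / 1/7 = 13/27
P(X=3 | obs) = 1/27 / 1/7 = 7/27
P(X=4 | obs) = 1/27 / 1/7 = 7/27

P(X = 4 | obs) = 7/27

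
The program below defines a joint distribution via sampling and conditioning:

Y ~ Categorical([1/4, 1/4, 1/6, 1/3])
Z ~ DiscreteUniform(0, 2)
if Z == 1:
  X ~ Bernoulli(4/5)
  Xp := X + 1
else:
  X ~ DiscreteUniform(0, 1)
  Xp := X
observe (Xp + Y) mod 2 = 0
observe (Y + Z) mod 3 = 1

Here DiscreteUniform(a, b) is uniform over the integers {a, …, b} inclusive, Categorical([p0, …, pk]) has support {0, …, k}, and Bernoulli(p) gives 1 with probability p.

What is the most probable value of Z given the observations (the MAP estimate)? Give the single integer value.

argmax_v P(Z = v | obs) = 1

Enumerate traces; 4 have nonzero weight after conditioning:
  (Y=0, Z=1, X=1) weight 1/15
  (Y=1, Z=0, X=1) weight 1/24
  (Y=2, Z=2, X=0) weight 1/36
  (Y=3, Z=1, X=0) weight 1/45
Group by Z:
  weight(Z=0) = 1/24
  weight(Z=1) = 4/45
  weight(Z=2) = 1/36
Total weight = 1/24 + 4/45 + 1/36 = 19/120
P(Z=0 | obs) = 1/24 / 19/120 = 5/19
P(Z=1 | obs) = 4/45 / 19/120 = 32/57
P(Z=2 | obs) = 1/36 / 19/120 = 10/57
argmax = 1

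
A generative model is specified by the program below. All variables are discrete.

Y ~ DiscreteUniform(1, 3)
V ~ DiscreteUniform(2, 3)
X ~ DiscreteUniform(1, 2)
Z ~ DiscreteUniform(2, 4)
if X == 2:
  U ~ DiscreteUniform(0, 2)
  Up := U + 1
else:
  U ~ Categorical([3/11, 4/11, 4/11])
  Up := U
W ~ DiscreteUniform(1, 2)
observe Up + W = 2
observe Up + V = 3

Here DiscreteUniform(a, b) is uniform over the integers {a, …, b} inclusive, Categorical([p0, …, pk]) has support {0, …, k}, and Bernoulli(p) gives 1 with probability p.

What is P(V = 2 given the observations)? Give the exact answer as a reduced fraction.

P(V = 2 | obs) = 23/32

Enumerate traces; 27 have nonzero weight after conditioning:
  (Y=1, V=2, X=1, Z=2, U=1, W=1) weight 1/198
  (Y=1, V=2, X=1, Z=3, U=1, W=1) weight 1/198
  (Y=1, V=2, X=1, Z=4, U=1, W=1) weight 1/198
  (Y=1, V=2, X=2, Z=2, U=0, W=1) weight 1/216
  (Y=1, V=2, X=2, Z=3, U=0, W=1) weight 1/216
  (Y=1, V=2, X=2, Z=4, U=0, W=1) weight 1/216
  (Y=1, V=3, X=1, Z=2, U=0, W=2) weight 1/264
  (Y=1, V=3, X=1, Z=3, U=0, W=2) weight 1/264
  … 19 more
Group by V:
  weight(V=2) = 23/264
  weight(V=3) = 3/88
Total weight = 23/264 + 3/88 = 4/33
P(V=2 | obs) = 23/264 / 4/33 = 23/32
P(V=3 | obs) = 3/88 / 4/33 = 9/32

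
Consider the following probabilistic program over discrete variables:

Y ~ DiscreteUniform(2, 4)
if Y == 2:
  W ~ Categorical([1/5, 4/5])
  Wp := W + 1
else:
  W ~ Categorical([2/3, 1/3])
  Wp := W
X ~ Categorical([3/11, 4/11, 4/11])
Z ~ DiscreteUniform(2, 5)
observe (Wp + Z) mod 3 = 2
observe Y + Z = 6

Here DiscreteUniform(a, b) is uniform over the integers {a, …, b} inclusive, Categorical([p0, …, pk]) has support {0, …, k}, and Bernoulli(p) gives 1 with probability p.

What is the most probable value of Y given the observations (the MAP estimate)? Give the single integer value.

Enumerate traces; 6 have nonzero weight after conditioning:
  (Y=2, W=0, X=0, Z=4) weight 1/220
  (Y=2, W=0, X=1, Z=4) weight 1/165
  (Y=2, W=0, X=2, Z=4) weight 1/165
  (Y=4, W=0, X=0, Z=2) weight 1/66
  (Y=4, W=0, X=1, Z=2) weight 2/99
  (Y=4, W=0, X=2, Z=2) weight 2/99
Group by Y:
  weight(Y=2) = 1/60
  weight(Y=4) = 1/18
Total weight = 1/60 + 1/18 = 13/180
P(Y=2 | obs) = 1/60 / 13/180 = 3/13
P(Y=4 | obs) = 1/18 / 13/180 = 10/13
argmax = 4

argmax_v P(Y = v | obs) = 4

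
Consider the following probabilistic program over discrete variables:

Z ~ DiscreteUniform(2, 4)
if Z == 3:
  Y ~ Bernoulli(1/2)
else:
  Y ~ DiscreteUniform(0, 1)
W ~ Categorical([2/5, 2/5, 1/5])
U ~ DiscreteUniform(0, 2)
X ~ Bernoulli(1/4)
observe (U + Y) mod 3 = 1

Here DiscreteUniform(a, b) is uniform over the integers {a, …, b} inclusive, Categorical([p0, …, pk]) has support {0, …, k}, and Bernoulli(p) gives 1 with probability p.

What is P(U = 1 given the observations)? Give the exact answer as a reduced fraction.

Enumerate traces; 36 have nonzero weight after conditioning:
  (Z=2, Y=0, W=0, U=1, X=0) weight 1/60
  (Z=2, Y=0, W=0, U=1, X=1) weight 1/180
  (Z=2, Y=0, W=1, U=1, X=0) weight 1/60
  (Z=2, Y=0, W=1, U=1, X=1) weight 1/180
  (Z=2, Y=0, W=2, U=1, X=0) weight 1/120
  (Z=2, Y=0, W=2, U=1, X=1) weight 1/360
  (Z=2, Y=1, W=0, U=0, X=0) weight 1/60
  (Z=2, Y=1, W=0, U=0, X=1) weight 1/180
  … 28 more
Group by U:
  weight(U=0) = 1/6
  weight(U=1) = 1/6
Total weight = 1/6 + 1/6 = 1/3
P(U=0 | obs) = 1/6 / 1/3 = 1/2
P(U=1 | obs) = 1/6 / 1/3 = 1/2

P(U = 1 | obs) = 1/2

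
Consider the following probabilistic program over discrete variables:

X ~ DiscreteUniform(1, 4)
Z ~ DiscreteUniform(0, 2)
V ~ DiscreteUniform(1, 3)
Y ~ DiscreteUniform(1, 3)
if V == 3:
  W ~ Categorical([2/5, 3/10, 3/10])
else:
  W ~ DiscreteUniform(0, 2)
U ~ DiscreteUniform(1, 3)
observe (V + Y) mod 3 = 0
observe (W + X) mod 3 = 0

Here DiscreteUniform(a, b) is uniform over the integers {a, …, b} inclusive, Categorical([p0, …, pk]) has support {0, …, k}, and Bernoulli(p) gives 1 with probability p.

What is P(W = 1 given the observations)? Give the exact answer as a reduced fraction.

Enumerate traces; 108 have nonzero weight after conditioning:
  (X=1, Z=0, V=1, Y=2, W=2, U=1) weight 1/972
  (X=1, Z=0, V=1, Y=2, W=2, U=2) weight 1/972
  (X=1, Z=0, V=1, Y=2, W=2, U=3) weight 1/972
  (X=1, Z=0, V=2, Y=1, W=2, U=1) weight 1/972
  (X=1, Z=0, V=2, Y=1, W=2, U=2) weight 1/972
  (X=1, Z=0, V=2, Y=1, W=2, U=3) weight 1/972
  (X=1, Z=0, V=3, Y=3, W=2, U=1) weight 1/1080
  (X=1, Z=0, V=3, Y=3, W=2, U=2) weight 1/1080
  (X=2, Z=0, V=1, Y=2, W=1, U=1) weight 1/972
  (X=3, Z=0, V=1, Y=2, W=0, U=1) weight 1/972
  … 98 more
Group by W:
  weight(W=0) = 4/135
  weight(W=1) = 29/1080
  weight(W=2) = 29/540
Total weight = 4/135 + 29/1080 + 29/540 = 119/1080
P(W=0 | obs) = 4/135 / 119/1080 = 32/119
P(W=1 | obs) = 29/1080 / 119/1080 = 29/119
P(W=2 | obs) = 29/540 / 119/1080 = 58/119

P(W = 1 | obs) = 29/119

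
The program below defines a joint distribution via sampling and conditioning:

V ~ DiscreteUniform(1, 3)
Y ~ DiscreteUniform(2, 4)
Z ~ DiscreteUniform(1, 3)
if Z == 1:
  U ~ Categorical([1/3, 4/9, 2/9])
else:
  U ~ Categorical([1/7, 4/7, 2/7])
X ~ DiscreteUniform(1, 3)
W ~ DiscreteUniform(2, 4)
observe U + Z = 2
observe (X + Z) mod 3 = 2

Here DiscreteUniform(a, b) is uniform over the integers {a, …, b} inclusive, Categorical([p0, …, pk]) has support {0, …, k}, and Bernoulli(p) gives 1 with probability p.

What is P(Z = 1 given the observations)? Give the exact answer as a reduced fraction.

P(Z = 1 | obs) = 28/37

Enumerate traces; 54 have nonzero weight after conditioning:
  (V=1, Y=2, Z=1, U=1, X=1, W=2) weight 4/2187
  (V=1, Y=2, Z=1, U=1, X=1, W=3) weight 4/2187
  (V=1, Y=2, Z=1, U=1, X=1, W=4) weight 4/2187
  (V=1, Y=2, Z=2, U=0, X=3, W=2) weight 1/1701
  (V=1, Y=2, Z=2, U=0, X=3, W=3) weight 1/1701
  (V=1, Y=2, Z=2, U=0, X=3, W=4) weight 1/1701
  (V=1, Y=3, Z=1, U=1, X=1, W=2) weight 4/2187
  (V=1, Y=3, Z=1, U=1, X=1, W=3) weight 4/2187
  … 46 more
Group by Z:
  weight(Z=1) = 4/81
  weight(Z=2) = 1/63
Total weight = 4/81 + 1/63 = 37/567
P(Z=1 | obs) = 4/81 / 37/567 = 28/37
P(Z=2 | obs) = 1/63 / 37/567 = 9/37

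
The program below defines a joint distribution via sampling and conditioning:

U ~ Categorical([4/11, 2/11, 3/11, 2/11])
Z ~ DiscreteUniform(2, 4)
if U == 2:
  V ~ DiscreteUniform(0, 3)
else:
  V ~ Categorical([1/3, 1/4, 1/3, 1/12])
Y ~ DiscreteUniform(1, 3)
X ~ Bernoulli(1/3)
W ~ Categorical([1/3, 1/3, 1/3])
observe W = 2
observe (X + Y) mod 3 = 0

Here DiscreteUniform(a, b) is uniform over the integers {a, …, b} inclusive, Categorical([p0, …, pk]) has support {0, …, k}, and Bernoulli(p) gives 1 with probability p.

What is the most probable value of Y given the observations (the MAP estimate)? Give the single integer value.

Enumerate traces; 96 have nonzero weight after conditioning:
  (U=0, Z=2, V=0, Y=2, X=1, W=2) weight 4/2673
  (U=0, Z=2, V=0, Y=3, X=0, W=2) weight 8/2673
  (U=0, Z=2, V=1, Y=2, X=1, W=2) weight 1/891
  (U=0, Z=2, V=1, Y=3, X=0, W=2) weight 2/891
  (U=0, Z=2, V=2, Y=2, X=1, W=2) weight 4/2673
  (U=0, Z=2, V=2, Y=3, X=0, W=2) weight 8/2673
  (U=0, Z=2, V=3, Y=2, X=1, W=2) weight 1/2673
  (U=0, Z=2, V=3, Y=3, X=0, W=2) weight 2/2673
  … 88 more
Group by Y:
  weight(Y=2) = 1/27
  weight(Y=3) = 2/27
Total weight = 1/27 + 2/27 = 1/9
P(Y=2 | obs) = 1/27 / 1/9 = 1/3
P(Y=3 | obs) = 2/27 / 1/9 = 2/3
argmax = 3

argmax_v P(Y = v | obs) = 3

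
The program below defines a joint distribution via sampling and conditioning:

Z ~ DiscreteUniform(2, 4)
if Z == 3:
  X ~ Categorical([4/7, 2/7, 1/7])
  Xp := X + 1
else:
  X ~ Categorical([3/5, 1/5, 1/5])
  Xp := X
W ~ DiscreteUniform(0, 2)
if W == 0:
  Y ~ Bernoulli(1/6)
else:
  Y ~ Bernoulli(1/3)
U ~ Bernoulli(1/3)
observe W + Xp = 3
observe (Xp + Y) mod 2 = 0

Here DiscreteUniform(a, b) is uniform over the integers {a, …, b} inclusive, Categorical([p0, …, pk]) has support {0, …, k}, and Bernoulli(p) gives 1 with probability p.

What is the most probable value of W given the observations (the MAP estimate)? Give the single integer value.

argmax_v P(W = v | obs) = 1

Enumerate traces; 14 have nonzero weight after conditioning:
  (Z=2, X=1, W=2, Y=1, U=0) weight 2/405
  (Z=2, X=1, W=2, Y=1, U=1) weight 1/405
  (Z=2, X=2, W=1, Y=0, U=0) weight 4/405
  (Z=2, X=2, W=1, Y=0, U=1) weight 2/405
  (Z=3, X=0, W=2, Y=1, U=0) weight 8/567
  (Z=3, X=0, W=2, Y=1, U=1) weight 4/567
  (Z=3, X=1, W=1, Y=0, U=0) weight 8/567
  (Z=3, X=1, W=1, Y=0, U=1) weight 4/567
  (Z=3, X=2, W=0, Y=1, U=0) weight 1/567
  … 5 more
Group by W:
  weight(W=0) = 1/378
  weight(W=1) = 16/315
  weight(W=2) = 34/945
Total weight = 1/378 + 16/315 + 34/945 = 169/1890
P(W=0 | obs) = 1/378 / 169/1890 = 5/169
P(W=1 | obs) = 16/315 / 169/1890 = 96/169
P(W=2 | obs) = 34/945 / 169/1890 = 68/169
argmax = 1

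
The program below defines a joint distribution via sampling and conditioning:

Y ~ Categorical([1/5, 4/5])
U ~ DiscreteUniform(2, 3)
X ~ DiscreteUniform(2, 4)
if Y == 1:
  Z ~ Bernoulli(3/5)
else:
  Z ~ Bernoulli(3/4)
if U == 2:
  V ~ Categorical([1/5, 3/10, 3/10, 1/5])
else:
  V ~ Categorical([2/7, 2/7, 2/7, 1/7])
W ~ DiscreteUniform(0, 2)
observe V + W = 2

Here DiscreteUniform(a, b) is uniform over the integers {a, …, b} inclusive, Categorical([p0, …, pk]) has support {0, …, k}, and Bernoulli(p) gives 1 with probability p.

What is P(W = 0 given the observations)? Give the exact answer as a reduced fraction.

P(W = 0 | obs) = 41/116

Enumerate traces; 72 have nonzero weight after conditioning:
  (Y=0, U=2, X=2, Z=0, V=0, W=2) weight 1/1800
  (Y=0, U=2, X=2, Z=0, V=1, W=1) weight 1/1200
  (Y=0, U=2, X=2, Z=0, V=2, W=0) weight 1/1200
  (Y=0, U=2, X=2, Z=1, V=0, W=2) weight 1/600
  (Y=0, U=2, X=2, Z=1, V=1, W=1) weight 1/400
  (Y=0, U=2, X=2, Z=1, V=2, W=0) weight 1/400
  (Y=0, U=2, X=3, Z=0, V=0, W=2) weight 1/1800
  (Y=0, U=2, X=3, Z=0, V=1, W=1) weight 1/1200
  … 64 more
Group by W:
  weight(W=0) = 41/420
  weight(W=1) = 41/420
  weight(W=2) = 17/210
Total weight = 41/420 + 41/420 + 17/210 = 29/105
P(W=0 | obs) = 41/420 / 29/105 = 41/116
P(W=1 | obs) = 41/420 / 29/105 = 41/116
P(W=2 | obs) = 17/210 / 29/105 = 17/58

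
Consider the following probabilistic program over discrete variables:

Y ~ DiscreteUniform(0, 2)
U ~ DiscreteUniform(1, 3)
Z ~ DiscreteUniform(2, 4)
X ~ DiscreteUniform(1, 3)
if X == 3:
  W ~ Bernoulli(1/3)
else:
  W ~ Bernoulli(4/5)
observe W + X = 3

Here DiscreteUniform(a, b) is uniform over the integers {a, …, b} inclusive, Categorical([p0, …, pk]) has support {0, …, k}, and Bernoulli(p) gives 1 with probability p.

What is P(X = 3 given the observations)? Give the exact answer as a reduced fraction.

P(X = 3 | obs) = 5/11

Enumerate traces; 54 have nonzero weight after conditioning:
  (Y=0, U=1, Z=2, X=2, W=1) weight 4/405
  (Y=0, U=1, Z=2, X=3, W=0) weight 2/243
  (Y=0, U=1, Z=3, X=2, W=1) weight 4/405
  (Y=0, U=1, Z=3, X=3, W=0) weight 2/243
  (Y=0, U=1, Z=4, X=2, W=1) weight 4/405
  (Y=0, U=1, Z=4, X=3, W=0) weight 2/243
  (Y=0, U=2, Z=2, X=2, W=1) weight 4/405
  (Y=0, U=2, Z=2, X=3, W=0) weight 2/243
  … 46 more
Group by X:
  weight(X=2) = 4/15
  weight(X=3) = 2/9
Total weight = 4/15 + 2/9 = 22/45
P(X=2 | obs) = 4/15 / 22/45 = 6/11
P(X=3 | obs) = 2/9 / 22/45 = 5/11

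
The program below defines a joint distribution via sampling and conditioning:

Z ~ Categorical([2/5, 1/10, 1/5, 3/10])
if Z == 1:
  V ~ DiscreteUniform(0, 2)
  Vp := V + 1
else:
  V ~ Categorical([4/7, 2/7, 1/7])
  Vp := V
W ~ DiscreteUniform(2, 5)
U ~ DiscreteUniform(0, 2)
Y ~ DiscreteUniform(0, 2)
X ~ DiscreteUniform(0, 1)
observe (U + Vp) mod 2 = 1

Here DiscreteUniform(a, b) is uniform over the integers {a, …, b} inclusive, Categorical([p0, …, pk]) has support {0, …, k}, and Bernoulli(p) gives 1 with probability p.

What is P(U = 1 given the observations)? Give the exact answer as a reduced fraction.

P(U = 1 | obs) = 71/139

Enumerate traces; 408 have nonzero weight after conditioning:
  (Z=0, V=0, W=2, U=1, Y=0, X=0) weight 1/315
  (Z=0, V=0, W=2, U=1, Y=0, X=1) weight 1/315
  (Z=0, V=0, W=2, U=1, Y=1, X=0) weight 1/315
  (Z=0, V=0, W=2, U=1, Y=1, X=1) weight 1/315
  (Z=0, V=0, W=2, U=1, Y=2, X=0) weight 1/315
  (Z=0, V=0, W=2, U=1, Y=2, X=1) weight 1/315
  (Z=0, V=0, W=3, U=1, Y=0, X=0) weight 1/315
  (Z=0, V=0, W=3, U=1, Y=0, X=1) weight 1/315
  (Z=0, V=1, W=2, U=0, Y=0, X=0) weight 1/630
  (Z=0, V=1, W=2, U=2, Y=0, X=0) weight 1/630
  … 398 more
Group by U:
  weight(U=0) = 34/315
  weight(U=1) = 71/315
  weight(U=2) = 34/315
Total weight = 34/315 + 71/315 + 34/315 = 139/315
P(U=0 | obs) = 34/315 / 139/315 = 34/139
P(U=1 | obs) = 71/315 / 139/315 = 71/139
P(U=2 | obs) = 34/315 / 139/315 = 34/139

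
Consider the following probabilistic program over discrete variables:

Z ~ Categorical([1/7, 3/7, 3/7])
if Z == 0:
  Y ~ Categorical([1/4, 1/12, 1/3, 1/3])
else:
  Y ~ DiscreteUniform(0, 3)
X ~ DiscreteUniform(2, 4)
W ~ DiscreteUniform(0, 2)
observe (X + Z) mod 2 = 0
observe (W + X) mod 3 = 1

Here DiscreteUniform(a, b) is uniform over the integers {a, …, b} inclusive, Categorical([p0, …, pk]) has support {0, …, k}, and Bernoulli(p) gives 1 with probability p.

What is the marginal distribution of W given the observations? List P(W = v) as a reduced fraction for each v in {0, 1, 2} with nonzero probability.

Enumerate traces; 20 have nonzero weight after conditioning:
  (Z=0, Y=0, X=2, W=2) weight 1/252
  (Z=0, Y=0, X=4, W=0) weight 1/252
  (Z=0, Y=1, X=2, W=2) weight 1/756
  (Z=0, Y=1, X=4, W=0) weight 1/756
  (Z=0, Y=2, X=2, W=2) weight 1/189
  (Z=0, Y=2, X=4, W=0) weight 1/189
  (Z=0, Y=3, X=2, W=2) weight 1/189
  (Z=0, Y=3, X=4, W=0) weight 1/189
  (Z=1, Y=0, X=3, W=1) weight 1/84
  … 11 more
Group by W:
  weight(W=0) = 4/63
  weight(W=1) = 1/21
  weight(W=2) = 4/63
Total weight = 4/63 + 1/21 + 4/63 = 11/63
P(W=0 | obs) = 4/63 / 11/63 = 4/11
P(W=1 | obs) = 1/21 / 11/63 = 3/11
P(W=2 | obs) = 4/63 / 11/63 = 4/11

P(W=0) = 4/11, P(W=1) = 3/11, P(W=2) = 4/11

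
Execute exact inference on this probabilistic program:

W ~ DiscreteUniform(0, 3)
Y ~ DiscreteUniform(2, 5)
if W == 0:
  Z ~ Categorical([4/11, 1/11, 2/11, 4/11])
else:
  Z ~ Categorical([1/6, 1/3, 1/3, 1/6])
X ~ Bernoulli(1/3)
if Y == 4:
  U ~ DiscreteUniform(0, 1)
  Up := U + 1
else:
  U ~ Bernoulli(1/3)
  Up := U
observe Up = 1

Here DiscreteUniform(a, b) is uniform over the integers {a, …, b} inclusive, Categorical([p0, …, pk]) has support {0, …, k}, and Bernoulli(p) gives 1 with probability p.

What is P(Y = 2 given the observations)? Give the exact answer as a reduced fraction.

Enumerate traces; 128 have nonzero weight after conditioning:
  (W=0, Y=2, Z=0, X=0, U=1) weight 1/198
  (W=0, Y=2, Z=0, X=1, U=1) weight 1/396
  (W=0, Y=2, Z=1, X=0, U=1) weight 1/792
  (W=0, Y=2, Z=1, X=1, U=1) weight 1/1584
  (W=0, Y=2, Z=2, X=0, U=1) weight 1/396
  (W=0, Y=2, Z=2, X=1, U=1) weight 1/792
  (W=0, Y=2, Z=3, X=0, U=1) weight 1/198
  (W=0, Y=2, Z=3, X=1, U=1) weight 1/396
  (W=0, Y=3, Z=0, X=0, U=1) weight 1/198
  (W=0, Y=4, Z=0, X=0, U=0) weight 1/132
  … 118 more
Group by Y:
  weight(Y=2) = 1/12
  weight(Y=3) = 1/12
  weight(Y=4) = 1/8
  weight(Y=5) = 1/12
Total weight = 1/12 + 1/12 + 1/8 + 1/12 = 3/8
P(Y=2 | obs) = 1/12 / 3/8 = 2/9
P(Y=3 | obs) = 1/12 / 3/8 = 2/9
P(Y=4 | obs) = 1/8 / 3/8 = 1/3
P(Y=5 | obs) = 1/12 / 3/8 = 2/9

P(Y = 2 | obs) = 2/9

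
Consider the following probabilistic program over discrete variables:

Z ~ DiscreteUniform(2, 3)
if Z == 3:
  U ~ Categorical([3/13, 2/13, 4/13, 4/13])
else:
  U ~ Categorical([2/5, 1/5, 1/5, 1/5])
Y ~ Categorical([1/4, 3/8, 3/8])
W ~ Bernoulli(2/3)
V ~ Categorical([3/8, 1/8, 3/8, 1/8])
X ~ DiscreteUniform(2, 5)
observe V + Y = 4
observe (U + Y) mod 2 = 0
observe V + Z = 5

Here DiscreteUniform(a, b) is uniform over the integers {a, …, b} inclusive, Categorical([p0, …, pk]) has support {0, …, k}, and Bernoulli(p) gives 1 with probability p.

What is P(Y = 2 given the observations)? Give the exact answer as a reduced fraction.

Enumerate traces; 32 have nonzero weight after conditioning:
  (Z=2, U=1, Y=1, W=0, V=3, X=2) weight 1/2560
  (Z=2, U=1, Y=1, W=0, V=3, X=3) weight 1/2560
  (Z=2, U=1, Y=1, W=0, V=3, X=4) weight 1/2560
  (Z=2, U=1, Y=1, W=0, V=3, X=5) weight 1/2560
  (Z=2, U=1, Y=1, W=1, V=3, X=2) weight 1/1280
  (Z=2, U=1, Y=1, W=1, V=3, X=3) weight 1/1280
  (Z=2, U=1, Y=1, W=1, V=3, X=4) weight 1/1280
  (Z=2, U=1, Y=1, W=1, V=3, X=5) weight 1/1280
  (Z=3, U=0, Y=2, W=0, V=2, X=2) weight 9/6656
  … 23 more
Group by Y:
  weight(Y=1) = 3/320
  weight(Y=2) = 63/1664
Total weight = 3/320 + 63/1664 = 393/8320
P(Y=1 | obs) = 3/320 / 393/8320 = 26/131
P(Y=2 | obs) = 63/1664 / 393/8320 = 105/131

P(Y = 2 | obs) = 105/131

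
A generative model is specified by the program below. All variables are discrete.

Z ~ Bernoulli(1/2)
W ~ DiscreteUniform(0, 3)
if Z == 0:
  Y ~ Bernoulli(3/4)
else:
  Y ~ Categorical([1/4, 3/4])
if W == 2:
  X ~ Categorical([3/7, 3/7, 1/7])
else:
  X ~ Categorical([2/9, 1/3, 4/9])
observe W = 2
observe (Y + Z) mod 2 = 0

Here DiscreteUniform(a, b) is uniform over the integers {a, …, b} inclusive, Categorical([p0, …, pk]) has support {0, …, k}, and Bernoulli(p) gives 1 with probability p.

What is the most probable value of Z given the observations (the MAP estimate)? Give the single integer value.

argmax_v P(Z = v | obs) = 1

Enumerate traces; 6 have nonzero weight after conditioning:
  (Z=0, W=2, Y=0, X=0) weight 3/224
  (Z=0, W=2, Y=0, X=1) weight 3/224
  (Z=0, W=2, Y=0, X=2) weight 1/224
  (Z=1, W=2, Y=1, X=0) weight 9/224
  (Z=1, W=2, Y=1, X=1) weight 9/224
  (Z=1, W=2, Y=1, X=2) weight 3/224
Group by Z:
  weight(Z=0) = 1/32
  weight(Z=1) = 3/32
Total weight = 1/32 + 3/32 = 1/8
P(Z=0 | obs) = 1/32 / 1/8 = 1/4
P(Z=1 | obs) = 3/32 / 1/8 = 3/4
argmax = 1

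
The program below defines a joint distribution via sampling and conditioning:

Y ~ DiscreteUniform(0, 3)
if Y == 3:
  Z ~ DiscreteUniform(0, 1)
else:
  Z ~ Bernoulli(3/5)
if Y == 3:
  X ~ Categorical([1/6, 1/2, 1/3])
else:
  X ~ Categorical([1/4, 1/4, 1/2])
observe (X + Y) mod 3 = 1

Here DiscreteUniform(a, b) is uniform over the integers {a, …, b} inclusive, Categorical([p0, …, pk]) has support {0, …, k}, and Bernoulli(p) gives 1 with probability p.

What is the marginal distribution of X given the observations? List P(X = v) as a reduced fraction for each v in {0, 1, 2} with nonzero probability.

Enumerate traces; 8 have nonzero weight after conditioning:
  (Y=0, Z=0, X=1) weight 1/40
  (Y=0, Z=1, X=1) weight 3/80
  (Y=1, Z=0, X=0) weight 1/40
  (Y=1, Z=1, X=0) weight 3/80
  (Y=2, Z=0, X=2) weight 1/20
  (Y=2, Z=1, X=2) weight 3/40
  (Y=3, Z=0, X=1) weight 1/16
  (Y=3, Z=1, X=1) weight 1/16
Group by X:
  weight(X=0) = 1/16
  weight(X=1) = 3/16
  weight(X=2) = 1/8
Total weight = 1/16 + 3/16 + 1/8 = 3/8
P(X=0 | obs) = 1/16 / 3/8 = 1/6
P(X=1 | obs) = 3/16 / 3/8 = 1/2
P(X=2 | obs) = 1/8 / 3/8 = 1/3

P(X=0) = 1/6, P(X=1) = 1/2, P(X=2) = 1/3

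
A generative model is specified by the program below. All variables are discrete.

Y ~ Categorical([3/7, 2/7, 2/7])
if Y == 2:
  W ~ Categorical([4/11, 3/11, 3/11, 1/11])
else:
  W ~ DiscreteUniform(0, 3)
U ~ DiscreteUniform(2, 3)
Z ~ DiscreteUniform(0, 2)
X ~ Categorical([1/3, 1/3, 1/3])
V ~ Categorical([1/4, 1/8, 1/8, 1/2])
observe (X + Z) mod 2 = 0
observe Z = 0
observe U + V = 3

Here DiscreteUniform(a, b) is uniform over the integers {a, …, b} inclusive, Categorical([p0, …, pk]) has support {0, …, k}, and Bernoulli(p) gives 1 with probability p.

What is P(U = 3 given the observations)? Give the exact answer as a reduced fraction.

P(U = 3 | obs) = 2/3

Enumerate traces; 48 have nonzero weight after conditioning:
  (Y=0, W=0, U=2, Z=0, X=0, V=1) weight 1/1344
  (Y=0, W=0, U=2, Z=0, X=2, V=1) weight 1/1344
  (Y=0, W=0, U=3, Z=0, X=0, V=0) weight 1/672
  (Y=0, W=0, U=3, Z=0, X=2, V=0) weight 1/672
  (Y=0, W=1, U=2, Z=0, X=0, V=1) weight 1/1344
  (Y=0, W=1, U=2, Z=0, X=2, V=1) weight 1/1344
  (Y=0, W=1, U=3, Z=0, X=0, V=0) weight 1/672
  (Y=0, W=1, U=3, Z=0, X=2, V=0) weight 1/672
  … 40 more
Group by U:
  weight(U=2) = 1/72
  weight(U=3) = 1/36
Total weight = 1/72 + 1/36 = 1/24
P(U=2 | obs) = 1/72 / 1/24 = 1/3
P(U=3 | obs) = 1/36 / 1/24 = 2/3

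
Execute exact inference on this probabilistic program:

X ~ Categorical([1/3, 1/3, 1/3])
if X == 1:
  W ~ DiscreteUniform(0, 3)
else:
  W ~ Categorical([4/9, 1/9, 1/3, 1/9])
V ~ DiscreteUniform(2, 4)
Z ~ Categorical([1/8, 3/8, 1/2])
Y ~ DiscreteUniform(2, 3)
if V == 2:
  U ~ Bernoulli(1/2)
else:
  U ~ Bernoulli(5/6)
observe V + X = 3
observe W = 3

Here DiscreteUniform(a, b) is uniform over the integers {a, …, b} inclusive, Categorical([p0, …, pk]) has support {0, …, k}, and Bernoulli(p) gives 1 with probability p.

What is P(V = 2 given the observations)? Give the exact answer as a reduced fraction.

P(V = 2 | obs) = 9/13

Enumerate traces; 24 have nonzero weight after conditioning:
  (X=0, W=3, V=3, Z=0, Y=2, U=0) weight 1/7776
  (X=0, W=3, V=3, Z=0, Y=2, U=1) weight 5/7776
  (X=0, W=3, V=3, Z=0, Y=3, U=0) weight 1/7776
  (X=0, W=3, V=3, Z=0, Y=3, U=1) weight 5/7776
  (X=0, W=3, V=3, Z=1, Y=2, U=0) weight 1/2592
  (X=0, W=3, V=3, Z=1, Y=2, U=1) weight 5/2592
  (X=0, W=3, V=3, Z=1, Y=3, U=0) weight 1/2592
  (X=0, W=3, V=3, Z=1, Y=3, U=1) weight 5/2592
  (X=1, W=3, V=2, Z=0, Y=2, U=0) weight 1/1152
  … 15 more
Group by V:
  weight(V=2) = 1/36
  weight(V=3) = 1/81
Total weight = 1/36 + 1/81 = 13/324
P(V=2 | obs) = 1/36 / 13/324 = 9/13
P(V=3 | obs) = 1/81 / 13/324 = 4/13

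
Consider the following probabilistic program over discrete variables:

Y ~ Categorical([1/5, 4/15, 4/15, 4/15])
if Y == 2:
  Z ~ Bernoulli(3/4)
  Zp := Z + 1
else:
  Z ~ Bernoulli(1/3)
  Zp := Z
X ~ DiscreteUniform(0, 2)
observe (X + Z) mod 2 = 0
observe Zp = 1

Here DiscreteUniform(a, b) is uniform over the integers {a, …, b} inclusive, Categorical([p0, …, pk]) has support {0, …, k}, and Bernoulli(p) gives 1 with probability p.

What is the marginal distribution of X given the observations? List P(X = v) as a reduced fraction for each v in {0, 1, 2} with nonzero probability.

P(X=0) = 3/17, P(X=1) = 11/17, P(X=2) = 3/17

Enumerate traces; 5 have nonzero weight after conditioning:
  (Y=0, Z=1, X=1) weight 1/45
  (Y=1, Z=1, X=1) weight 4/135
  (Y=2, Z=0, X=0) weight 1/45
  (Y=2, Z=0, X=2) weight 1/45
  (Y=3, Z=1, X=1) weight 4/135
Group by X:
  weight(X=0) = 1/45
  weight(X=1) = 11/135
  weight(X=2) = 1/45
Total weight = 1/45 + 11/135 + 1/45 = 17/135
P(X=0 | obs) = 1/45 / 17/135 = 3/17
P(X=1 | obs) = 11/135 / 17/135 = 11/17
P(X=2 | obs) = 1/45 / 17/135 = 3/17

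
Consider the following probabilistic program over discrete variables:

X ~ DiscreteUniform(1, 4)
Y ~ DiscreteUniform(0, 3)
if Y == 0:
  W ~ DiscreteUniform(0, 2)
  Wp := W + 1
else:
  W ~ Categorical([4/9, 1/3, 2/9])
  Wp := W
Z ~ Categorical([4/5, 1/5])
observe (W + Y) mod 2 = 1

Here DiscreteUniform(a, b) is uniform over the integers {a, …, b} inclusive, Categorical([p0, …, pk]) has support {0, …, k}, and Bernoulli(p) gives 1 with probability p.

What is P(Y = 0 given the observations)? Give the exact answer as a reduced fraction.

Enumerate traces; 48 have nonzero weight after conditioning:
  (X=1, Y=0, W=1, Z=0) weight 1/60
  (X=1, Y=0, W=1, Z=1) weight 1/240
  (X=1, Y=1, W=0, Z=0) weight 1/45
  (X=1, Y=1, W=0, Z=1) weight 1/180
  (X=1, Y=1, W=2, Z=0) weight 1/90
  (X=1, Y=1, W=2, Z=1) weight 1/360
  (X=1, Y=2, W=1, Z=0) weight 1/60
  (X=1, Y=2, W=1, Z=1) weight 1/240
  (X=1, Y=3, W=0, Z=0) weight 1/45
  … 39 more
Group by Y:
  weight(Y=0) = 1/12
  weight(Y=1) = 1/6
  weight(Y=2) = 1/12
  weight(Y=3) = 1/6
Total weight = 1/12 + 1/6 + 1/12 + 1/6 = 1/2
P(Y=0 | obs) = 1/12 / 1/2 = 1/6
P(Y=1 | obs) = 1/6 / 1/2 = 1/3
P(Y=2 | obs) = 1/12 / 1/2 = 1/6
P(Y=3 | obs) = 1/6 / 1/2 = 1/3

P(Y = 0 | obs) = 1/6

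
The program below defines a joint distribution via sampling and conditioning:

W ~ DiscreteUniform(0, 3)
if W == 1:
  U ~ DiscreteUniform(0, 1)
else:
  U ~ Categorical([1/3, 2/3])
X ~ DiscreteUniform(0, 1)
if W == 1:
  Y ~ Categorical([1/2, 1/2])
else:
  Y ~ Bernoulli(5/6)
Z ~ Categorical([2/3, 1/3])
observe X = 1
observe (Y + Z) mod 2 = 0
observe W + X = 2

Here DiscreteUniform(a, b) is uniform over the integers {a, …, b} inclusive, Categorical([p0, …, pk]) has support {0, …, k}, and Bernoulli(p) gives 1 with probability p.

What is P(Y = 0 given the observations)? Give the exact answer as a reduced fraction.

P(Y = 0 | obs) = 2/3

Enumerate traces; 4 have nonzero weight after conditioning:
  (W=1, U=0, X=1, Y=0, Z=0) weight 1/48
  (W=1, U=0, X=1, Y=1, Z=1) weight 1/96
  (W=1, U=1, X=1, Y=0, Z=0) weight 1/48
  (W=1, U=1, X=1, Y=1, Z=1) weight 1/96
Group by Y:
  weight(Y=0) = 1/24
  weight(Y=1) = 1/48
Total weight = 1/24 + 1/48 = 1/16
P(Y=0 | obs) = 1/24 / 1/16 = 2/3
P(Y=1 | obs) = 1/48 / 1/16 = 1/3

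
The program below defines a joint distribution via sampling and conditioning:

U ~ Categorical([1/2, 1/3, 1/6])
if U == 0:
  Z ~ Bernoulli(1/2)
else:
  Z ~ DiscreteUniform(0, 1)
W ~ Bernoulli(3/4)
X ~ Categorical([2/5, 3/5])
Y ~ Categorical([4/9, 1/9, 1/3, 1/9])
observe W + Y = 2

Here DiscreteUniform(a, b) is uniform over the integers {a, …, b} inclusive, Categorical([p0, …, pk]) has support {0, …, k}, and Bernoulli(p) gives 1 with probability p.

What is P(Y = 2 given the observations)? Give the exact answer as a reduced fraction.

Enumerate traces; 24 have nonzero weight after conditioning:
  (U=0, Z=0, W=0, X=0, Y=2) weight 1/120
  (U=0, Z=0, W=0, X=1, Y=2) weight 1/80
  (U=0, Z=0, W=1, X=0, Y=1) weight 1/120
  (U=0, Z=0, W=1, X=1, Y=1) weight 1/80
  (U=0, Z=1, W=0, X=0, Y=2) weight 1/120
  (U=0, Z=1, W=0, X=1, Y=2) weight 1/80
  (U=0, Z=1, W=1, X=0, Y=1) weight 1/120
  (U=0, Z=1, W=1, X=1, Y=1) weight 1/80
  … 16 more
Group by Y:
  weight(Y=1) = 1/12
  weight(Y=2) = 1/12
Total weight = 1/12 + 1/12 = 1/6
P(Y=1 | obs) = 1/12 / 1/6 = 1/2
P(Y=2 | obs) = 1/12 / 1/6 = 1/2

P(Y = 2 | obs) = 1/2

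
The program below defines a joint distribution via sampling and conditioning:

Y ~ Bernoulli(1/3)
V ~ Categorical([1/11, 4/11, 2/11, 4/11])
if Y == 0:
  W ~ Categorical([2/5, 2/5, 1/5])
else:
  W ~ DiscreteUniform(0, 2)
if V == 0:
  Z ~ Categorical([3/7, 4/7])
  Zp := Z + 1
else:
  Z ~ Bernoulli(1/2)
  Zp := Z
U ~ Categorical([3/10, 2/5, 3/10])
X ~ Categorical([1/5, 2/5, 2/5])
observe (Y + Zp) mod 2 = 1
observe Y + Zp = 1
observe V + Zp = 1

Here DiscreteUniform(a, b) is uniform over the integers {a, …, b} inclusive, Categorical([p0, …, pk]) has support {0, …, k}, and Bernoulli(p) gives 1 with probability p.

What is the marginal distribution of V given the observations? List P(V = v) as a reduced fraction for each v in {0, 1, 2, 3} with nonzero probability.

P(V=0) = 3/10, P(V=1) = 7/10

Enumerate traces; 54 have nonzero weight after conditioning:
  (Y=0, V=0, W=0, Z=0, U=0, X=0) weight 6/9625
  (Y=0, V=0, W=0, Z=0, U=0, X=1) weight 12/9625
  (Y=0, V=0, W=0, Z=0, U=0, X=2) weight 12/9625
  (Y=0, V=0, W=0, Z=0, U=1, X=0) weight 8/9625
  (Y=0, V=0, W=0, Z=0, U=1, X=1) weight 16/9625
  (Y=0, V=0, W=0, Z=0, U=1, X=2) weight 16/9625
  (Y=0, V=0, W=0, Z=0, U=2, X=0) weight 6/9625
  (Y=0, V=0, W=0, Z=0, U=2, X=1) weight 12/9625
  (Y=1, V=1, W=0, Z=0, U=0, X=0) weight 1/825
  … 45 more
Group by V:
  weight(V=0) = 2/77
  weight(V=1) = 2/33
Total weight = 2/77 + 2/33 = 20/231
P(V=0 | obs) = 2/77 / 20/231 = 3/10
P(V=1 | obs) = 2/33 / 20/231 = 7/10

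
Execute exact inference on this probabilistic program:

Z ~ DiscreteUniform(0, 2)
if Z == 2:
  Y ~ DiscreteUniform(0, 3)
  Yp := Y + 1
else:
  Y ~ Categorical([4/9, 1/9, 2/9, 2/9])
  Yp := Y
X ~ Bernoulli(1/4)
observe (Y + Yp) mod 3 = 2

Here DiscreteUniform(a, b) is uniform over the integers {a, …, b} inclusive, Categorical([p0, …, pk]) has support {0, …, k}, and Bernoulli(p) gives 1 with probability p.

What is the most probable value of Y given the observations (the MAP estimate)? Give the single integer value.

Enumerate traces; 6 have nonzero weight after conditioning:
  (Z=0, Y=1, X=0) weight 1/36
  (Z=0, Y=1, X=1) weight 1/108
  (Z=1, Y=1, X=0) weight 1/36
  (Z=1, Y=1, X=1) weight 1/108
  (Z=2, Y=2, X=0) weight 1/16
  (Z=2, Y=2, X=1) weight 1/48
Group by Y:
  weight(Y=1) = 2/27
  weight(Y=2) = 1/12
Total weight = 2/27 + 1/12 = 17/108
P(Y=1 | obs) = 2/27 / 17/108 = 8/17
P(Y=2 | obs) = 1/12 / 17/108 = 9/17
argmax = 2

argmax_v P(Y = v | obs) = 2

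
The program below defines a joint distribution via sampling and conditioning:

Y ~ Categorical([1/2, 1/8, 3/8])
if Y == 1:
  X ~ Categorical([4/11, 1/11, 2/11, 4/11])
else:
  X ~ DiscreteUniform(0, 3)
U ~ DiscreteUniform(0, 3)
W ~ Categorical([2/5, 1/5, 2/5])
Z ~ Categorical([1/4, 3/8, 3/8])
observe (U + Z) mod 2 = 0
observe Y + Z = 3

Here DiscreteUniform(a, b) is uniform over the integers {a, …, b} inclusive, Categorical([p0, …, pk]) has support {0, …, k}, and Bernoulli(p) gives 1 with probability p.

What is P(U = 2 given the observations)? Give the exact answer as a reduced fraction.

Enumerate traces; 48 have nonzero weight after conditioning:
  (Y=1, X=0, U=0, W=0, Z=2) weight 3/1760
  (Y=1, X=0, U=0, W=1, Z=2) weight 3/3520
  (Y=1, X=0, U=0, W=2, Z=2) weight 3/1760
  (Y=1, X=0, U=2, W=0, Z=2) weight 3/1760
  (Y=1, X=0, U=2, W=1, Z=2) weight 3/3520
  (Y=1, X=0, U=2, W=2, Z=2) weight 3/1760
  (Y=1, X=1, U=0, W=0, Z=2) weight 3/7040
  (Y=1, X=1, U=0, W=1, Z=2) weight 3/14080
  (Y=2, X=0, U=1, W=0, Z=1) weight 9/2560
  (Y=2, X=0, U=3, W=0, Z=1) weight 9/2560
  … 38 more
Group by U:
  weight(U=0) = 3/256
  weight(U=1) = 9/256
  weight(U=2) = 3/256
  weight(U=3) = 9/256
Total weight = 3/256 + 9/256 + 3/256 + 9/256 = 3/32
P(U=0 | obs) = 3/256 / 3/32 = 1/8
P(U=1 | obs) = 9/256 / 3/32 = 3/8
P(U=2 | obs) = 3/256 / 3/32 = 1/8
P(U=3 | obs) = 9/256 / 3/32 = 3/8

P(U = 2 | obs) = 1/8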